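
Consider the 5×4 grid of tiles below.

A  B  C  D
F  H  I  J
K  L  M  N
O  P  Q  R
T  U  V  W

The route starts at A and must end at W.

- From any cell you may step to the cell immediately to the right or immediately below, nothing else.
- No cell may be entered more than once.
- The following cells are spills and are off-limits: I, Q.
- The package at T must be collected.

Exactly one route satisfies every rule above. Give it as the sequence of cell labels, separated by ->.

A -> F -> K -> O -> T -> U -> V -> W

Moves only go right or down, so the column and row indices never decrease.
Route from A: 4× down (reaching T), 3× right (reaching W) — 7 moves in all.
Check: all required cells visited.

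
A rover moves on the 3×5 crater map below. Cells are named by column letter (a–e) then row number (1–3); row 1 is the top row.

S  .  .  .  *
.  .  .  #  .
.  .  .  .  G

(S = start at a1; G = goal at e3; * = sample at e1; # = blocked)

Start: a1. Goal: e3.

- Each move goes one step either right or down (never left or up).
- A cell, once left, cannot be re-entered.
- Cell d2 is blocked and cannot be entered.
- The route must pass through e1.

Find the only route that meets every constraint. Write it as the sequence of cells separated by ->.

a1 -> b1 -> c1 -> d1 -> e1 -> e2 -> e3

Moves only go right or down, so the column and row indices never decrease.
Route from a1: right 4 to e1, down 2 to e3 — 6 moves in all.
Check: all required cells visited.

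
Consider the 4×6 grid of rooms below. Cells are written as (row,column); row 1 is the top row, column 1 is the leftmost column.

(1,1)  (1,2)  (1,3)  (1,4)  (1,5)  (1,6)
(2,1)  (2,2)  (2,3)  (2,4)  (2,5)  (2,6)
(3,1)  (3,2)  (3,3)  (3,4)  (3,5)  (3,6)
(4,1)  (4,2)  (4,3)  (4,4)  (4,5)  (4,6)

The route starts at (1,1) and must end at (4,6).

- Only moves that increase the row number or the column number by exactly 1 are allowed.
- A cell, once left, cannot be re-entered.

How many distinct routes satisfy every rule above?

A right/down-only route from (1,1) to (4,6) makes exactly 3 down-moves and 5 right-moves in some order.
With no other constraints that would be C(8,3) = 56 routes.
That gives 56 routes.

56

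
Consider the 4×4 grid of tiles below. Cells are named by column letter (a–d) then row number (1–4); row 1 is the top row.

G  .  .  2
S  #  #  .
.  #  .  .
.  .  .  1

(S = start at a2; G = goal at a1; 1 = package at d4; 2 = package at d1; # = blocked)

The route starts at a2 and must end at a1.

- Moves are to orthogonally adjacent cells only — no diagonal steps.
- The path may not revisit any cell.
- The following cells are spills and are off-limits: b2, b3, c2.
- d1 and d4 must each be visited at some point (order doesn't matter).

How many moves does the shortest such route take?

11

Any route passes through d1 and d4 in some order between a2 and a1. Summing Manhattan distances along each leg and taking the cheapest ordering (a2 → d4 → d1 → a1) gives a lower bound of 5 + 3 + 3 = 11 moves.
A route of 11 moves achieves this: a2 → a3 → a4 → b4 → c4 → d4 → d3 → d2 → d1 → c1 → b1 → a1.
Since 11 matches the lower bound, it is optimal.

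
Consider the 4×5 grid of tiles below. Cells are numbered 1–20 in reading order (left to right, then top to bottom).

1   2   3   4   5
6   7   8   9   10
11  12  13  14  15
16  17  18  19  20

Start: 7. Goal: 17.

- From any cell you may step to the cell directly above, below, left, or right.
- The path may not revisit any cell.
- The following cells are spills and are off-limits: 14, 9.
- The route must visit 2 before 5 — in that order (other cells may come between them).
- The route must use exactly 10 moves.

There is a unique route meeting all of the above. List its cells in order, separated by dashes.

The waypoints must appear in the order 2, 5, with no cell reused.
Route from 7: up to 2, 3× right (reaching 5), 3× down (reaching 20), 3× left (reaching 17) — 10 moves in all.
Check: order respected (2 at step 1, 5 at step 4); 10 moves as required.

7 - 2 - 3 - 4 - 5 - 10 - 15 - 20 - 19 - 18 - 17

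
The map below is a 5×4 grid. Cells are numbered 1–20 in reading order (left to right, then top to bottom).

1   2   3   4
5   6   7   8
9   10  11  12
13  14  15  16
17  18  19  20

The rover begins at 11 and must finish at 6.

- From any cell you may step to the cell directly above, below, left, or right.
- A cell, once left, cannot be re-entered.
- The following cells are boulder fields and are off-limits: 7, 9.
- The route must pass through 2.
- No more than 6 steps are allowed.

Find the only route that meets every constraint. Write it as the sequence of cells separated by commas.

11, 12, 8, 4, 3, 2, 6

The budget equals the shortest possible length, so every move has to be on a shortest route through the required cells.
Route from 11: right to 12, 2× up (reaching 4), 2× left (reaching 2), down to 6 — 6 moves in all.
Check: all required cells visited; 6 ≤ 6 moves.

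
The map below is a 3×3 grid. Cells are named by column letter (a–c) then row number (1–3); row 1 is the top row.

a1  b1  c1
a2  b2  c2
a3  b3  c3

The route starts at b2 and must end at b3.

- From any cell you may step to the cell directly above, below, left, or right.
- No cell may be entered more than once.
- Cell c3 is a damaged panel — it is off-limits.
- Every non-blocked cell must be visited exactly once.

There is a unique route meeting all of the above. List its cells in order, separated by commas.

b2, c2, c1, b1, a1, a2, a3, b3

Need to visit all 8 open cells exactly once, starting at b2 and ending at b3.
Cell c1 has only two open neighbours (c2 and b1), so the path must pass straight through it: one of those is the cell it's entered from and the other is where it exits.
Route from b2: right to c2, up to c1, 2× left (reaching a1), 2× down (reaching a3), right to b3 — 7 moves in all.
Check: all 8 open cells covered.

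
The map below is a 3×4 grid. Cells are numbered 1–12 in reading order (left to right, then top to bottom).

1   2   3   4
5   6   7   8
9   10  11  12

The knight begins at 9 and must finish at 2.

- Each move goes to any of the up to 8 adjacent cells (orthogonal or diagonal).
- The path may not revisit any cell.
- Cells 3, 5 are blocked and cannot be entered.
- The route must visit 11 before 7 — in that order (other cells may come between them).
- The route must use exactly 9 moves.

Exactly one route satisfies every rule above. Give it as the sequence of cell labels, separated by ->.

9 -> 10 -> 11 -> 12 -> 8 -> 4 -> 7 -> 6 -> 1 -> 2

The waypoints must appear in the order 11, 7, with no cell reused.
Route from 9: 3× right (reaching 12), 2× up (reaching 4), down-left to 7, left to 6, up-left to 1, right to 2 — 9 moves in all.
Check: order respected (11 at step 2, 7 at step 6); 9 moves as required.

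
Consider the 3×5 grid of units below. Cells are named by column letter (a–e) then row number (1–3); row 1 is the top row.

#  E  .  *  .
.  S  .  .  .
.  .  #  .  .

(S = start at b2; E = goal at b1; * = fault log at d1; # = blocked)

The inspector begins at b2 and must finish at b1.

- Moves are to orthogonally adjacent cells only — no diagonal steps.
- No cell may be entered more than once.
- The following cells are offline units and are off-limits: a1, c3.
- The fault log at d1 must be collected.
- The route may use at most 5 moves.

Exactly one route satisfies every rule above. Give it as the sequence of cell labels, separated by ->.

b2 -> c2 -> d2 -> d1 -> c1 -> b1

The budget equals the shortest possible length, so every move has to be on a shortest route through the required cells.
Route from b2: 2× right (reaching d2), up to d1, 2× left (reaching b1) — 5 moves in all.
Check: all required cells visited; 5 ≤ 5 moves.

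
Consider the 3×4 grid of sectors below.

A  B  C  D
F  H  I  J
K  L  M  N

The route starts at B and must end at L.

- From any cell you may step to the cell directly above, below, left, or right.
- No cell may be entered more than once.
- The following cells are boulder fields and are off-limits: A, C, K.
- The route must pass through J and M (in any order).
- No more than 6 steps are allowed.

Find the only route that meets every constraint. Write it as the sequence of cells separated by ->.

The budget equals the shortest possible length, so every move has to be on a shortest route through the required cells.
Route from B: down to H, 2× right (reaching J), down to N, 2× left (reaching L) — 6 moves in all.
Check: all required cells visited; 6 ≤ 6 moves.

B -> H -> I -> J -> N -> M -> L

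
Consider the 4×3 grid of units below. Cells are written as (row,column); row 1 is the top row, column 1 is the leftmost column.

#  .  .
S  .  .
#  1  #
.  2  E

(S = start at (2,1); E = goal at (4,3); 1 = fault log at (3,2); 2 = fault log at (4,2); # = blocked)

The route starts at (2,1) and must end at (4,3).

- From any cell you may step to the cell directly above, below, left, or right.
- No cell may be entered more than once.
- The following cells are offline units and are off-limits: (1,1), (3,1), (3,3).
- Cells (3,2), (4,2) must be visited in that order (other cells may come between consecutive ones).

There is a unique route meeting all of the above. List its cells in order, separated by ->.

(2,1) -> (2,2) -> (3,2) -> (4,2) -> (4,3)

The waypoints must appear in the order (3,2), (4,2), with no cell reused.
Route from (2,1): right to (2,2), 2× down (reaching (4,2)), right to (4,3) — 4 moves in all.
Check: order respected (1 at step 2, 2 at step 3).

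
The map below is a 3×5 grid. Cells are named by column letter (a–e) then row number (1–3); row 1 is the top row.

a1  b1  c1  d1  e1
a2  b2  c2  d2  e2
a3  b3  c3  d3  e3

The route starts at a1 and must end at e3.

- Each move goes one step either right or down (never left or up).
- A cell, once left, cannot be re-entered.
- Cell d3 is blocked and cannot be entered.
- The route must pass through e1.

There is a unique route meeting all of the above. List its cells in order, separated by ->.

Moves only go right or down, so the column and row indices never decrease.
Route from a1: right 4 to e1, down 2 to e3 — 6 moves in all.
Check: all required cells visited.

a1 -> b1 -> c1 -> d1 -> e1 -> e2 -> e3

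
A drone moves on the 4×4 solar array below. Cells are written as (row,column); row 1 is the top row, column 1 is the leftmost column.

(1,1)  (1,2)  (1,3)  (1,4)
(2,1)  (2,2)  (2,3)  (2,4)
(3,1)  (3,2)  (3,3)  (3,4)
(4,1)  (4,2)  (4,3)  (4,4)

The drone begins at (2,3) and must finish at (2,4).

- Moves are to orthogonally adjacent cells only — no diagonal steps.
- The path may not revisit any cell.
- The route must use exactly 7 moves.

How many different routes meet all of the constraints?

Need simple routes of exactly 7 moves from (2,3) to (2,4) (Manhattan distance 1, so 3 moves are spent on a detour and 3 undoing it).
Enumerating: (2,3) (1,3) (1,2) (2,2) (3,2) (3,3) (3,4) (2,4) | (2,3) (3,3) (3,2) (2,2) (1,2) (1,3) (1,4) (2,4) | (2,3) (3,3) (3,2) (4,2) (4,3) (4,4) (3,4) (2,4) | (2,3) (2,2) (3,2) (4,2) (4,3) (3,3) (3,4) (2,4) | (2,3) (2,2) (3,2) (4,2) (4,3) (4,4) (3,4) (2,4) | (2,3) (2,2) (3,2) (3,3) (4,3) (4,4) (3,4) (2,4) | (2,3) (2,2) (2,1) (1,1) (1,2) (1,3) (1,4) (2,4) | (2,3) (2,2) (2,1) (3,1) (3,2) (3,3) (3,4) (2,4).
That gives 8 routes.

8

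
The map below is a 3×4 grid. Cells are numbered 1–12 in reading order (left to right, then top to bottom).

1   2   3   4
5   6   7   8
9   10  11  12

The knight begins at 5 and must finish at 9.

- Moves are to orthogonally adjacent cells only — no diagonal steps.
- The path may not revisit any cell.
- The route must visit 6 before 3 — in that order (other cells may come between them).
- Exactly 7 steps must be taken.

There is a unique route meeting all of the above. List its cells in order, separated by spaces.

5 6 2 3 7 11 10 9

The waypoints must appear in the order 6, 3, with no cell reused.
Route from 5: right to 6, up to 2, right to 3, 2× down (reaching 11), 2× left (reaching 9) — 7 moves in all.
Check: order respected (6 at step 1, 3 at step 3); 7 moves as required.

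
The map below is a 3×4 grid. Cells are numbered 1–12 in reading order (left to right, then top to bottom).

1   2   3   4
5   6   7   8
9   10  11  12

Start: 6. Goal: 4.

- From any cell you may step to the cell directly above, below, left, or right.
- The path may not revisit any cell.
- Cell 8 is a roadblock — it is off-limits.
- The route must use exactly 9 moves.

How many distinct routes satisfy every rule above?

Need simple routes of exactly 9 moves from 6 to 4 (Manhattan distance 3, so 3 moves are spent on a detour and 3 undoing it).
Enumerating: 6 2 1 5 9 10 11 7 3 4 | 6 7 11 10 9 5 1 2 3 4.
That gives 2 routes.

2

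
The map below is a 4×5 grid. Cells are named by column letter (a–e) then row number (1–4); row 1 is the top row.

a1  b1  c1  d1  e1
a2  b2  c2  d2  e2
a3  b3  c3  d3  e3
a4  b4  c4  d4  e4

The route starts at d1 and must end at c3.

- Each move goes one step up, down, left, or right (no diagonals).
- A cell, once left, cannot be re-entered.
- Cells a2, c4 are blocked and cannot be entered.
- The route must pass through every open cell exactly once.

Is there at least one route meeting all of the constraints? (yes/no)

Cell a1 has only one open neighbour but is neither the start nor the goal, so a Hamiltonian route would have to both enter and leave it through the same neighbour — impossible without revisiting.

no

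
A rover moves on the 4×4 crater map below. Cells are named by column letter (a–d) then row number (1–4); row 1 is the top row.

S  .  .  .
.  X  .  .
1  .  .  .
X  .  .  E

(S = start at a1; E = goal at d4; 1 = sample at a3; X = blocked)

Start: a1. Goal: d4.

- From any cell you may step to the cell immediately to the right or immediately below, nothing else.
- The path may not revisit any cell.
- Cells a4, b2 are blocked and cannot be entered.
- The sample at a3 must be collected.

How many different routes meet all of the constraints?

3

A right/down-only route from a1 to d4 makes exactly 3 down-moves and 3 right-moves in some order.
With no other constraints that would be C(6,3) = 20 routes.
Split at a3 and multiply the segment counts (each segment already excludes blocked cells): a1→a3: 1; a3→d4: 3; product = 3.
That gives 3 routes.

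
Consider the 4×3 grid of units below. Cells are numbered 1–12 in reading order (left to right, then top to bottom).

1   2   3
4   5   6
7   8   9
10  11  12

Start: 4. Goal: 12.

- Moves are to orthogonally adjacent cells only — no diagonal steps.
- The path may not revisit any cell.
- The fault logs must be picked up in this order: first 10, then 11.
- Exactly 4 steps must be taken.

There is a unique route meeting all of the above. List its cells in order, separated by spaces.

4 7 10 11 12

The waypoints must appear in the order 10, 11, with no cell reused.
Route from 4: 2× down (reaching 10), 2× right (reaching 12) — 4 moves in all.
Check: order respected (10 at step 2, 11 at step 3); 4 moves as required.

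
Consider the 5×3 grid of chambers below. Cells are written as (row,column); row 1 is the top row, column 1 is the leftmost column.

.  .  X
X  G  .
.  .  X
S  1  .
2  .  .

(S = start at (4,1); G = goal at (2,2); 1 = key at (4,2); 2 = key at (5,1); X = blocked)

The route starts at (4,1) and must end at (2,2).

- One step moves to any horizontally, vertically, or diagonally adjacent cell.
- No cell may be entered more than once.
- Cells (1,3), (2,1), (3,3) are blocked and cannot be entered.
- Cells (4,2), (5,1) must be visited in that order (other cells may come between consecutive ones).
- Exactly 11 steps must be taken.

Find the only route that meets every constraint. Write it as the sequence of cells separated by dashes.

(4,1) - (3,1) - (4,2) - (5,1) - (5,2) - (5,3) - (4,3) - (3,2) - (2,3) - (1,2) - (1,1) - (2,2)

The waypoints must appear in the order (4,2), (5,1), with no cell reused.
Route from (4,1): up to (3,1), down-right to (4,2), down-left to (5,1), 2× right (reaching (5,3)), up to (4,3), up-left to (3,2), up-right to (2,3), up-left to (1,2), left to (1,1), down-right to (2,2) — 11 moves in all.
Check: order respected (1 at step 2, 2 at step 3); 11 moves as required.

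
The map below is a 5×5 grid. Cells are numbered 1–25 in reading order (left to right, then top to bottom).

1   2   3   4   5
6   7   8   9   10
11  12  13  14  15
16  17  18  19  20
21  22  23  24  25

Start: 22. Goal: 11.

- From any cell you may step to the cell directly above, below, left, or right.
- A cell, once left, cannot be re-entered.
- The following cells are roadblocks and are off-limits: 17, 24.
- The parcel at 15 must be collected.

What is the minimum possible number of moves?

Any route passes through 15 somewhere between 22 and 11. Summing Manhattan distances along the two legs (22 → 15 → 11) gives a lower bound of 5 + 4 = 9 moves.
A route of 9 moves achieves this: 22 → 23 → 18 → 19 → 20 → 15 → 14 → 13 → 12 → 11.
Since 9 matches the lower bound, it is optimal.

9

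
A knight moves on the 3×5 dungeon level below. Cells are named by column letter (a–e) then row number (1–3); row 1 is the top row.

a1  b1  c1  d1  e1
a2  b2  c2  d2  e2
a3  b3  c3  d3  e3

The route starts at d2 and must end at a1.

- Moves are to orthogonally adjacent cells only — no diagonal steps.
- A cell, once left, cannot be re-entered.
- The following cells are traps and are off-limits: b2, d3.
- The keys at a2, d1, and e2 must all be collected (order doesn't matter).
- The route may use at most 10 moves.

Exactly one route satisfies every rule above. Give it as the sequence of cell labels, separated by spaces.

Any route must reach a2, d1, and e2 and still end at a1 within 10 moves, so the order of the required stops is forced.
Route from d2: right 1 to e2, up 1 to e1, left 2 to c1, down 2 to c3, left 2 to a3, up 2 to a1 — 10 moves in all.
Check: all required cells visited; 10 ≤ 10 moves.

d2 e2 e1 d1 c1 c2 c3 b3 a3 a2 a1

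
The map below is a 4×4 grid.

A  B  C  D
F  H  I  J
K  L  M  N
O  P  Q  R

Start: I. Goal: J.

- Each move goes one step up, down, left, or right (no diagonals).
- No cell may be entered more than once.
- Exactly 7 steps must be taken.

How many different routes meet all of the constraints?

8

Need simple routes of exactly 7 moves from I to J (Manhattan distance 1, so 3 moves are spent on a detour and 3 undoing it).
Enumerating: I C B H L M N J | I M L H B C D J | I M L P Q R N J | I H L P Q M N J | I H L P Q R N J | I H L M Q R N J | I H F A B C D J | I H F K L M N J.
That gives 8 routes.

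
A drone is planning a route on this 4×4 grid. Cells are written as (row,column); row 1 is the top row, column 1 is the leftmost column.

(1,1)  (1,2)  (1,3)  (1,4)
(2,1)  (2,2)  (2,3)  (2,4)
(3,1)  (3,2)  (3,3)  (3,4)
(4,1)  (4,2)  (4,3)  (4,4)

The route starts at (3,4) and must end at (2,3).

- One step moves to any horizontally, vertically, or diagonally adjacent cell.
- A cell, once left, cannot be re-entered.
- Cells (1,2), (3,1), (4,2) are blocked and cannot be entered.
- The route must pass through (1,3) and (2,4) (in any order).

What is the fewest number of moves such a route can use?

Any route passes through (1,3) and (2,4) in some order between (3,4) and (2,3). Summing Chebyshev distances along each leg and taking the cheapest ordering ((3,4) → (2,4) → (1,3) → (2,3)) gives a lower bound of 1 + 1 + 1 = 3 moves.
A route of 3 moves achieves this: (3,4) → (2,4) → (1,3) → (2,3).
Since 3 matches the lower bound, it is optimal.

3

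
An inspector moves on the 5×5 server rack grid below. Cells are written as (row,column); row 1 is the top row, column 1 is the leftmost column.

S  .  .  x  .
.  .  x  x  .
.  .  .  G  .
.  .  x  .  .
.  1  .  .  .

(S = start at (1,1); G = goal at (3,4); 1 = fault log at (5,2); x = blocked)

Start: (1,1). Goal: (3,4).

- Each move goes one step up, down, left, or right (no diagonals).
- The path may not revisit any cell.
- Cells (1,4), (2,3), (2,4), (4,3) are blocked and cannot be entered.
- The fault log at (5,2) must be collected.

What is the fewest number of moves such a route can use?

9

Any route passes through (5,2) somewhere between (1,1) and (3,4). Summing Manhattan distances along the two legs ((1,1) → (5,2) → (3,4)) gives a lower bound of 5 + 4 = 9 moves.
A route of 9 moves achieves this: (1,1) → (2,1) → (3,1) → (4,1) → (5,1) → (5,2) → (4,2) → (3,2) → (3,3) → (3,4).
Since 9 matches the lower bound, it is optimal.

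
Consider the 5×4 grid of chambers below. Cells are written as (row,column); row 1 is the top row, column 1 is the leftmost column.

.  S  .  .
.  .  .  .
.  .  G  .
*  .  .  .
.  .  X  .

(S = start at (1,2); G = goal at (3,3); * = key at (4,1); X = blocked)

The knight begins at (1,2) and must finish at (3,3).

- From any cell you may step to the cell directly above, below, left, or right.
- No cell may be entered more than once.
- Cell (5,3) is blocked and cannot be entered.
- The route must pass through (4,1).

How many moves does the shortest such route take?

7

Any route passes through (4,1) somewhere between (1,2) and (3,3). Summing Manhattan distances along the two legs ((1,2) → (4,1) → (3,3)) gives a lower bound of 4 + 3 = 7 moves.
A route of 7 moves achieves this: (1,2) → (2,2) → (3,2) → (3,1) → (4,1) → (4,2) → (4,3) → (3,3).
Since 7 matches the lower bound, it is optimal.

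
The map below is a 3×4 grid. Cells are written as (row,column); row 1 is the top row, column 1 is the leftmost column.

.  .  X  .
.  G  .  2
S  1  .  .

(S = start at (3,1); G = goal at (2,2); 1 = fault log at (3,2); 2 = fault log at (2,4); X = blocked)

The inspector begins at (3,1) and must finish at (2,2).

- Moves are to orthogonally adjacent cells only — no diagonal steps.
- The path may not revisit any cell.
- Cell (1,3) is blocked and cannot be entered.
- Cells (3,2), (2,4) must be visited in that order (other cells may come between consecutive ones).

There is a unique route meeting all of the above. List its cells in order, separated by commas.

The waypoints must appear in the order (3,2), (2,4), with no cell reused.
Route from (3,1): right 3 to (3,4), up 1 to (2,4), left 2 to (2,2) — 6 moves in all.
Check: order respected (1 at step 1, 2 at step 4).

(3,1), (3,2), (3,3), (3,4), (2,4), (2,3), (2,2)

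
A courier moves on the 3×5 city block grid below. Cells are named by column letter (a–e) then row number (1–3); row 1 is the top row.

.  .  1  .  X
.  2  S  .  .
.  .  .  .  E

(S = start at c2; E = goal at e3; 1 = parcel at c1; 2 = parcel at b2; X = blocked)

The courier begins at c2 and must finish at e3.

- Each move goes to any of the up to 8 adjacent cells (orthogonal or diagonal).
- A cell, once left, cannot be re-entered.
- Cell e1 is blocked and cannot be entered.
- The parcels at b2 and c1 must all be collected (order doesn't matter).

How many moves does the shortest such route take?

4

Any route passes through b2 and c1 in some order between c2 and e3. Summing Chebyshev distances along each leg and taking the cheapest ordering (c2 → b2 → c1 → e3) gives a lower bound of 1 + 1 + 2 = 4 moves.
A route of 4 moves achieves this: c2 → b2 → c1 → d2 → e3.
Since 4 matches the lower bound, it is optimal.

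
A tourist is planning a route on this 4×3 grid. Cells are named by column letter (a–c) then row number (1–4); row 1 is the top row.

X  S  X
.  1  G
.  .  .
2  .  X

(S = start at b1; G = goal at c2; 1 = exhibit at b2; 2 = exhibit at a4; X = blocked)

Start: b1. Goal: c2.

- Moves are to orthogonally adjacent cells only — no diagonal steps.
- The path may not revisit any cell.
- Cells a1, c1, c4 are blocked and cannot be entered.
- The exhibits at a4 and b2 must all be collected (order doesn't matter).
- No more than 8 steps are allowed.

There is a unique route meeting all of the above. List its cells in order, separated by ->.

The 8-move cap with required stops at a4, b2 leaves no slack for detours.
Route from b1: down 1 to b2, left 1 to a2, down 2 to a4, right 1 to b4, up 1 to b3, right 1 to c3, up 1 to c2 — 8 moves in all.
Check: all required cells visited; 8 ≤ 8 moves.

b1 -> b2 -> a2 -> a3 -> a4 -> b4 -> b3 -> c3 -> c2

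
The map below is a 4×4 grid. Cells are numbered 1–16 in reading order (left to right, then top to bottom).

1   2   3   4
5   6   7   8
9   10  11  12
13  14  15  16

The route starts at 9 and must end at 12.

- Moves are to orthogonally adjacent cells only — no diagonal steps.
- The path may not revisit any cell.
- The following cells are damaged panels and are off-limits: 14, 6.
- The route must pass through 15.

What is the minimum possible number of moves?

5

Any route passes through 15 somewhere between 9 and 12. Summing Manhattan distances along the two legs (9 → 15 → 12) gives a lower bound of 3 + 2 = 5 moves.
A route of 5 moves achieves this: 9 → 10 → 11 → 15 → 16 → 12.
Since 5 matches the lower bound, it is optimal.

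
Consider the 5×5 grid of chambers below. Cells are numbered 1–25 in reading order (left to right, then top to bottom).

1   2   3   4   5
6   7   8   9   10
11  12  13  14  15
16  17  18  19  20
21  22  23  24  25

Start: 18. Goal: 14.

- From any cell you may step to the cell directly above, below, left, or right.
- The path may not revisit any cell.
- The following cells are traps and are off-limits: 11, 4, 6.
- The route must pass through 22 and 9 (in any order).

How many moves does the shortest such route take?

8

Any route passes through 22 and 9 in some order between 18 and 14. Summing Manhattan distances along each leg and taking the cheapest ordering (18 → 22 → 9 → 14) gives a lower bound of 2 + 5 + 1 = 8 moves.
A route of 8 moves achieves this: 18 → 23 → 22 → 17 → 12 → 7 → 8 → 9 → 14.
Since 8 matches the lower bound, it is optimal.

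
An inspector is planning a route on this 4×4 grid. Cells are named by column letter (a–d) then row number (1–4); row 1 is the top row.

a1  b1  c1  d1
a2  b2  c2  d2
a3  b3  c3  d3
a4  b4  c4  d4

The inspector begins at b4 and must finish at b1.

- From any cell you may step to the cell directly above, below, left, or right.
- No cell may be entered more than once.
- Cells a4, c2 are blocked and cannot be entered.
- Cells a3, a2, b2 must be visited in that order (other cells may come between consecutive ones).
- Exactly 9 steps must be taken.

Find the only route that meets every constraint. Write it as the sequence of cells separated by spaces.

b4 c4 d4 d3 c3 b3 a3 a2 b2 b1

The waypoints must appear in the order a3, a2, b2, with no cell reused.
Route from b4: 2× right (reaching d4), up to d3, 3× left (reaching a3), up to a2, right to b2, up to b1 — 9 moves in all.
Check: order respected (a3 at step 6, a2 at step 7, b2 at step 8); 9 moves as required.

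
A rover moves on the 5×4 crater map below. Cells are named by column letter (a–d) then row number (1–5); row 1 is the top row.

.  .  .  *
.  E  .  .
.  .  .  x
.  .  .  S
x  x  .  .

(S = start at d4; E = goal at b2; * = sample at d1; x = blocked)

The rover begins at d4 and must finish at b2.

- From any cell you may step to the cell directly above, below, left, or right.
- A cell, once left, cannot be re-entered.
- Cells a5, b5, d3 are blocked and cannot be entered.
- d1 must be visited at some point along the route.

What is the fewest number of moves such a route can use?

Any route passes through d1 somewhere between d4 and b2. Summing Manhattan distances along the two legs (d4 → d1 → b2) gives a lower bound of 3 + 3 = 6 moves.
That bound ignores the blocked cells. Measuring each leg by the fewest moves that actually steer around them (d4→d1: 5; d1→b2: 3) raises the lower bound to 8.
A route of 8 moves exists: d4 → c4 → c3 → c2 → d2 → d1 → c1 → b1 → b2.
Since 8 matches that lower bound, it is optimal.

8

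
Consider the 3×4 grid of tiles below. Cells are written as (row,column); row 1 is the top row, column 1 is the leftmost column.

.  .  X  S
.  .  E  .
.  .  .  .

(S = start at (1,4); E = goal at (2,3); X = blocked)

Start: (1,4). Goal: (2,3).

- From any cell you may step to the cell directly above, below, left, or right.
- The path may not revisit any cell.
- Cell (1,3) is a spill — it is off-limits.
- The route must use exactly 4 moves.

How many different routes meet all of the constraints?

1

Need simple routes of exactly 4 moves from (1,4) to (2,3) (Manhattan distance 2, so 1 moves are spent on a detour and 1 undoing it).
Enumerating: (1,4) (2,4) (3,4) (3,3) (2,3).
That gives 1 route.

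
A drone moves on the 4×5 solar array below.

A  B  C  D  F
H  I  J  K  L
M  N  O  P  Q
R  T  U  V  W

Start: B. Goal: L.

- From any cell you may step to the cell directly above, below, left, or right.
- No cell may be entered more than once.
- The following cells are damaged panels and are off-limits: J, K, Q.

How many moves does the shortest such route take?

The Manhattan distance from B to L is |1−2| + |2−5| = 4, so at least 4 moves are needed.
A route of 4 moves achieves this: B → C → D → F → L.
Since 4 matches the lower bound, it is optimal.

4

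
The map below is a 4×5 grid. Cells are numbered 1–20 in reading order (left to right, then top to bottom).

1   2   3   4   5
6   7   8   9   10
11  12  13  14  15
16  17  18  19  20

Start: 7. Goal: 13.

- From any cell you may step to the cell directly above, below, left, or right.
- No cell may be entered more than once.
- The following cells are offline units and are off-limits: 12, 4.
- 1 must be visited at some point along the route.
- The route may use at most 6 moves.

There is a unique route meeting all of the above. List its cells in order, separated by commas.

7, 6, 1, 2, 3, 8, 13

The budget equals the shortest possible length, so every move has to be on a shortest route through the required cells.
Route from 7: left to 6, up to 1, 2× right (reaching 3), 2× down (reaching 13) — 6 moves in all.
Check: all required cells visited; 6 ≤ 6 moves.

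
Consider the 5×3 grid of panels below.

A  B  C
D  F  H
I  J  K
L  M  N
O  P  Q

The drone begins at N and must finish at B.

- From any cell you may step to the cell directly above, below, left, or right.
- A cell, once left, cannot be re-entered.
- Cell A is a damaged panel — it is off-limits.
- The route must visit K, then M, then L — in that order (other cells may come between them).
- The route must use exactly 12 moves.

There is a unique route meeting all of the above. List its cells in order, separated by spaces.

The waypoints must appear in the order K, M, L, with no cell reused.
Route from N: up 1 to K, left 1 to J, down 2 to P, left 1 to O, up 3 to D, right 2 to H, up 1 to C, left 1 to B — 12 moves in all.
Check: order respected (K at step 1, M at step 3, L at step 6); 12 moves as required.

N K J M P O L I D F H C B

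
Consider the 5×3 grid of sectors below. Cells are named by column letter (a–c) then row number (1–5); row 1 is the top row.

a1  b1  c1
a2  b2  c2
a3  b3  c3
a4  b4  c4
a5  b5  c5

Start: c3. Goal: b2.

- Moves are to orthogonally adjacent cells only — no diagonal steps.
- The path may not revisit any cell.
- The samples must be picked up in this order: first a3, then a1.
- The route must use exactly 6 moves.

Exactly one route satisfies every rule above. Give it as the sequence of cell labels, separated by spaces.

c3 b3 a3 a2 a1 b1 b2

The waypoints must appear in the order a3, a1, with no cell reused.
Route from c3: left 2 to a3, up 2 to a1, right 1 to b1, down 1 to b2 — 6 moves in all.
Check: order respected (a3 at step 2, a1 at step 4); 6 moves as required.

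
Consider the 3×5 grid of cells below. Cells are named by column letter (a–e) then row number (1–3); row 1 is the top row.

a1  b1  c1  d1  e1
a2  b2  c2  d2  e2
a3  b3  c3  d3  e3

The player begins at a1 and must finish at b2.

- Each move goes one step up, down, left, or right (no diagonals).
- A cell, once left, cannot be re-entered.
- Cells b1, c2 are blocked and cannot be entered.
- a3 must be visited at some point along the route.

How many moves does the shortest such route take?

4

Any route passes through a3 somewhere between a1 and b2. Summing Manhattan distances along the two legs (a1 → a3 → b2) gives a lower bound of 2 + 2 = 4 moves.
A route of 4 moves achieves this: a1 → a2 → a3 → b3 → b2.
Since 4 matches the lower bound, it is optimal.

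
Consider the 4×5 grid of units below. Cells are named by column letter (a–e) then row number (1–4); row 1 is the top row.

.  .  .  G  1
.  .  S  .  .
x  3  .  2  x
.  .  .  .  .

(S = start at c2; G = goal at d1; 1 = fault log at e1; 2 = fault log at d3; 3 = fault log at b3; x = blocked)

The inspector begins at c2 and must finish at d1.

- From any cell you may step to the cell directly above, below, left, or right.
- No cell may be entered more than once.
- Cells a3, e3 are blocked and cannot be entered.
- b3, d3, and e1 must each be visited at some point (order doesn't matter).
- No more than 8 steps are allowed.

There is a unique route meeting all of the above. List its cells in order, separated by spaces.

c2 b2 b3 c3 d3 d2 e2 e1 d1

The 8-move cap with required stops at b3, d3, e1 leaves no slack for detours.
Route from c2: left to b2, down to b3, 2× right (reaching d3), up to d2, right to e2, up to e1, left to d1 — 8 moves in all.
Check: all required cells visited; 8 ≤ 8 moves.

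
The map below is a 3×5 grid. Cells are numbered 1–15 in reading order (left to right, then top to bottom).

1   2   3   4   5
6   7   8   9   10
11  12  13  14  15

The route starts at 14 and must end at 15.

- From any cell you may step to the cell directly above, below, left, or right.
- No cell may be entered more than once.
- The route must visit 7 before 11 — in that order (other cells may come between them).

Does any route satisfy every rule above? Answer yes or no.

yes

One route that works: 14 → 9 → 8 → 7 → 12 → 11 → 6 → 1 → 2 → 3 → 4 → 5 → 10 → 15.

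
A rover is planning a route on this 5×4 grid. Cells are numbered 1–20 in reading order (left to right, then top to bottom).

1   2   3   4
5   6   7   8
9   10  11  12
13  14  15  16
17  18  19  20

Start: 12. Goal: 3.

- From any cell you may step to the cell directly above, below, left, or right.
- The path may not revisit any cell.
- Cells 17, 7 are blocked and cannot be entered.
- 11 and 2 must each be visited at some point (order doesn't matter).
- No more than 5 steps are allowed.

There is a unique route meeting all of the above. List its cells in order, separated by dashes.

The 5-move cap with required stops at 11, 2 leaves no slack for detours.
Route from 12: left 2 to 10, up 2 to 2, right 1 to 3 — 5 moves in all.
Check: all required cells visited; 5 ≤ 5 moves.

12 - 11 - 10 - 6 - 2 - 3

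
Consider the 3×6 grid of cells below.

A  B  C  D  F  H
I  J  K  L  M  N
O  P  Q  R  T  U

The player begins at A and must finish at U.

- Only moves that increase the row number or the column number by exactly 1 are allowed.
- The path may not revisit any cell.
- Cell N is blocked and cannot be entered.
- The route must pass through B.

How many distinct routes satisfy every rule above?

A right/down-only route from A to U makes exactly 2 down-moves and 5 right-moves in some order.
With no other constraints that would be C(7,2) = 21 routes.
Split at B and multiply the segment counts (each segment already excludes blocked cells): A→B: 1; B→U: 10; product = 10.
That gives 10 routes.

10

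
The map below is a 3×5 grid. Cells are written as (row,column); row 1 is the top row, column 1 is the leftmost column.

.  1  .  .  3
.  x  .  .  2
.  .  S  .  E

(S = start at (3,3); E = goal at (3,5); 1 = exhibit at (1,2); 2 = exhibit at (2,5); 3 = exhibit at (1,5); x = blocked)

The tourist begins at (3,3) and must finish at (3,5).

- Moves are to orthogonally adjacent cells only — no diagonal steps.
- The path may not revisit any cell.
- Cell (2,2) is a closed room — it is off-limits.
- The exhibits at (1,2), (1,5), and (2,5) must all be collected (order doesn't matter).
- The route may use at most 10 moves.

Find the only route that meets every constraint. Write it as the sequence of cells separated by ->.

The budget equals the shortest possible length, so every move has to be on a shortest route through the required cells.
Route from (3,3): left 2 to (3,1), up 2 to (1,1), right 4 to (1,5), down 2 to (3,5) — 10 moves in all.
Check: all required cells visited; 10 ≤ 10 moves.

(3,3) -> (3,2) -> (3,1) -> (2,1) -> (1,1) -> (1,2) -> (1,3) -> (1,4) -> (1,5) -> (2,5) -> (3,5)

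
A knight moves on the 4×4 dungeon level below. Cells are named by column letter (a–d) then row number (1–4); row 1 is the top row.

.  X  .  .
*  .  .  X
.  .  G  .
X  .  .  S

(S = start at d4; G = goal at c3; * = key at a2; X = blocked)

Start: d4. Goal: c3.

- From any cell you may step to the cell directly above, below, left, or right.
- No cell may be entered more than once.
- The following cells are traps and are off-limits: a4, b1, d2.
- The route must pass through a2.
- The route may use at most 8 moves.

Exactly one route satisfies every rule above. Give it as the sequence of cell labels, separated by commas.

The budget equals the shortest possible length, so every move has to be on a shortest route through the required cells.
Route from d4: left 2 to b4, up 1 to b3, left 1 to a3, up 1 to a2, right 2 to c2, down 1 to c3 — 8 moves in all.
Check: all required cells visited; 8 ≤ 8 moves.

d4, c4, b4, b3, a3, a2, b2, c2, c3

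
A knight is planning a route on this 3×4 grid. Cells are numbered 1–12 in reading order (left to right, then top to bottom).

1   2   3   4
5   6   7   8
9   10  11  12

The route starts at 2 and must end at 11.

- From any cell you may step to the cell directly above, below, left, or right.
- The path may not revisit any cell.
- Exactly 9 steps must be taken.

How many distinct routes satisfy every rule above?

3

Need simple routes of exactly 9 moves from 2 to 11 (Manhattan distance 3, so 3 moves are spent on a detour and 3 undoing it).
Enumerating: 2 1 5 9 10 6 7 8 12 11 | 2 1 5 6 7 3 4 8 12 11 | 2 3 4 8 7 6 5 9 10 11.
That gives 3 routes.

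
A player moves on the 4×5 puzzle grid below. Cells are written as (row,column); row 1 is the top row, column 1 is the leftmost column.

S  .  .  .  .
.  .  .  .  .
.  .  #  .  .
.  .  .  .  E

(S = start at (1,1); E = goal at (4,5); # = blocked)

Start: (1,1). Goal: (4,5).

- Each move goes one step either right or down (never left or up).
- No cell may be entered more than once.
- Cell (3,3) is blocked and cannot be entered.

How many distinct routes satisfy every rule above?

A right/down-only route from (1,1) to (4,5) makes exactly 3 down-moves and 4 right-moves in some order.
With no other constraints that would be C(7,3) = 35 routes.
Subtract routes through each blocked cell (inclusion–exclusion for overlaps): − through (3,3): 18 → 17.
That gives 17 routes.

17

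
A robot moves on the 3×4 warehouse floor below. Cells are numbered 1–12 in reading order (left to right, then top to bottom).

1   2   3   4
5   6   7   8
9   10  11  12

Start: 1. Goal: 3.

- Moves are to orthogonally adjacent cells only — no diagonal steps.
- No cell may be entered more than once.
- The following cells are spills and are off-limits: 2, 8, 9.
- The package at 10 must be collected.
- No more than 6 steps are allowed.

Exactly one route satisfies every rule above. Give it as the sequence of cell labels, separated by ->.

The 6-move cap with required stops at 10 leaves no slack for detours.
Route from 1: down to 5, right to 6, down to 10, right to 11, 2× up (reaching 3) — 6 moves in all.
Check: all required cells visited; 6 ≤ 6 moves.

1 -> 5 -> 6 -> 10 -> 11 -> 7 -> 3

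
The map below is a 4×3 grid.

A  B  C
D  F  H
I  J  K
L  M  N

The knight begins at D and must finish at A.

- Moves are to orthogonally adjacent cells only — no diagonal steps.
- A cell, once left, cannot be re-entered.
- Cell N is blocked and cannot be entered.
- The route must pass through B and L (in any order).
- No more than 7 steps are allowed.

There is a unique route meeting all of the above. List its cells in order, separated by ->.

Any route must reach B and L and still end at A within 7 moves, so the order of the required stops is forced.
Route from D: 2× down (reaching L), right to M, 3× up (reaching B), left to A — 7 moves in all.
Check: all required cells visited; 7 ≤ 7 moves.

D -> I -> L -> M -> J -> F -> B -> A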